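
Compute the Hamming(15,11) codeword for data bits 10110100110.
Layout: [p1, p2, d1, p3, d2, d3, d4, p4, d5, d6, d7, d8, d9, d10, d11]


Parity bits: p1=1, p2=1, p3=0, p4=1

111001110100110


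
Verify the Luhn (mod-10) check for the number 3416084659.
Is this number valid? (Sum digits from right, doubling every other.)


Luhn sum = 50
50 mod 10 = 0

Valid (Luhn sum mod 10 = 0)


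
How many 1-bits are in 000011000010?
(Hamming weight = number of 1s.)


Counting 1s in 000011000010

3


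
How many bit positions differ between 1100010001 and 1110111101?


XOR: 0010101100
Count of 1s: 4

4


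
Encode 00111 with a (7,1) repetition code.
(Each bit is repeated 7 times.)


Each bit -> 7 copies

00000000000000111111111111111111111


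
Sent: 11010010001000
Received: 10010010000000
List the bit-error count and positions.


XOR: 01000000001000

2 error(s) at position(s): 1, 10


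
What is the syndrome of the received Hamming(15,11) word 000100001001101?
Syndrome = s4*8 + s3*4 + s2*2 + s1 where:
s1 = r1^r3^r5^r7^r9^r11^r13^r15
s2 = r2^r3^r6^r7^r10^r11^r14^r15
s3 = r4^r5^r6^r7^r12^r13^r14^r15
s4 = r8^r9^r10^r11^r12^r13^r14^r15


s1=1, s2=1, s3=0, s4=0

Syndrome = 3 (error at position 3)


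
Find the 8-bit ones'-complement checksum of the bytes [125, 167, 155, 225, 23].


Sum = 695 mod 256 = 183
Complement = 72

72


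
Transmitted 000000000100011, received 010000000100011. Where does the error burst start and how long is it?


XOR: 010000000000000

Burst at position 1, length 1


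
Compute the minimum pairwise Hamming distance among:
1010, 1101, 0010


Comparing all pairs, minimum distance: 1
Can detect 0 errors, correct 0 errors

1


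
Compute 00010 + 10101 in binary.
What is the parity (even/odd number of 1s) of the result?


00010 = 2
10101 = 21
Sum = 23 = 10111
1s count = 4

even parity (4 ones in 10111)


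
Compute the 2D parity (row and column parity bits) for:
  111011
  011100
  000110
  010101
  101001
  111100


Row parities: 110110
Column parities: 100001

Row P: 110110, Col P: 100001, Corner: 0


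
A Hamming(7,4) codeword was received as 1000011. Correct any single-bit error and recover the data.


Syndrome = 0: no error detected

Data: 0011 (no errors)


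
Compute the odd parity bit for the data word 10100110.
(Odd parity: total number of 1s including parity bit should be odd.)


Number of 1s in data: 4
Parity bit: 1

1


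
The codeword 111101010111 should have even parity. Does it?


Number of 1s: 9

No, parity error (9 ones)


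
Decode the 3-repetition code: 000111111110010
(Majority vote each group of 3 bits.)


Groups: 000, 111, 111, 110, 010
Majority votes: 01110

01110


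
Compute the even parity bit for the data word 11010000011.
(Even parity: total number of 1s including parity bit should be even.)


Number of 1s in data: 5
Parity bit: 1

1


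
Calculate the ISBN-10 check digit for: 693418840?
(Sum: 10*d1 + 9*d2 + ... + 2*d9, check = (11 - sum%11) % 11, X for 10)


Weighted sum: 283
283 mod 11 = 8

Check digit: 3


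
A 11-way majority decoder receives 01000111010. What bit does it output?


Ones: 5 out of 11
Threshold: 6

0 (5/11 voted 1)


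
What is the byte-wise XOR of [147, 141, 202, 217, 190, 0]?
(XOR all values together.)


XOR chain: 147 ^ 141 ^ 202 ^ 217 ^ 190 ^ 0 = 179

179


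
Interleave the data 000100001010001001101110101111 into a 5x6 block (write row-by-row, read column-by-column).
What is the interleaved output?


Matrix:
  000100
  001010
  001001
  101110
  101111
Read columns: 000110000001111100110101100101

000110000001111100110101100101


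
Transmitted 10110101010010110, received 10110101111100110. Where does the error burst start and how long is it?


XOR: 00000000101110000

Burst at position 8, length 5


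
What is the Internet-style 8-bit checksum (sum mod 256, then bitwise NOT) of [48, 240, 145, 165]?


Sum = 598 mod 256 = 86
Complement = 169

169


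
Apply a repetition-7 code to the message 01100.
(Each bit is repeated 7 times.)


Each bit -> 7 copies

00000001111111111111100000000000000


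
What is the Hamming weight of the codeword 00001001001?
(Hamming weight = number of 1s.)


Counting 1s in 00001001001

3


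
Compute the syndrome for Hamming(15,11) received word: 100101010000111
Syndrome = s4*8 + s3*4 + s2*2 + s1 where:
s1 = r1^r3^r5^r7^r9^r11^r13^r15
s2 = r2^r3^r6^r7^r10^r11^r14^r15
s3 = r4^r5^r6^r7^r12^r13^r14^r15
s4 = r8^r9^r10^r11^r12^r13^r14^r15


s1=1, s2=1, s3=1, s4=0

Syndrome = 7 (error at position 7)


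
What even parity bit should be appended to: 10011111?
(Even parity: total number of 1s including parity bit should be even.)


Number of 1s in data: 6
Parity bit: 0

0


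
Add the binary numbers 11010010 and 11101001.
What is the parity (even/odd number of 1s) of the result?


11010010 = 210
11101001 = 233
Sum = 443 = 110111011
1s count = 7

odd parity (7 ones in 110111011)


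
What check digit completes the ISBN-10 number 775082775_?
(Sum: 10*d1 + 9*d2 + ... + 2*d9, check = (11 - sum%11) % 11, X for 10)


Weighted sum: 290
290 mod 11 = 4

Check digit: 7


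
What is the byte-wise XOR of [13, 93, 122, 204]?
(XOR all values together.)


XOR chain: 13 ^ 93 ^ 122 ^ 204 = 230

230


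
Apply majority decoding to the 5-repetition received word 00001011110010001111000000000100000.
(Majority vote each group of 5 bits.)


Groups: 00001, 01111, 00100, 01111, 00000, 00001, 00000
Majority votes: 0101000

0101000


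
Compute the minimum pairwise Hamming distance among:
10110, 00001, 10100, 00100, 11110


Comparing all pairs, minimum distance: 1
Can detect 0 errors, correct 0 errors

1


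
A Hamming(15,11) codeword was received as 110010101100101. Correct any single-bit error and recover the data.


Syndrome = 0: no error detected

Data: 01011100101 (no errors)


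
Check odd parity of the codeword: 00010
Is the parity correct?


Number of 1s: 1

Yes, parity is correct (1 ones)


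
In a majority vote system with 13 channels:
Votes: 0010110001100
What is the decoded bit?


Ones: 5 out of 13
Threshold: 7

0 (5/13 voted 1)


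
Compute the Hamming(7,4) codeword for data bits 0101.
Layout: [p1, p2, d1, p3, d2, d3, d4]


Parity bits: p1=0, p2=1, p3=0

0100101


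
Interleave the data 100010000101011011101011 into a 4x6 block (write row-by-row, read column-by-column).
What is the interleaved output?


Matrix:
  100010
  000101
  011011
  101011
Read columns: 100100100011010010110111

100100100011010010110111


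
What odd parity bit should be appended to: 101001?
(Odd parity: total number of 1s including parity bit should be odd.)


Number of 1s in data: 3
Parity bit: 0

0


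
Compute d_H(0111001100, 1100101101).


XOR: 1011100001
Count of 1s: 5

5


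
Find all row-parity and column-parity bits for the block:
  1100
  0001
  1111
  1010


Row parities: 0100
Column parities: 1000

Row P: 0100, Col P: 1000, Corner: 1


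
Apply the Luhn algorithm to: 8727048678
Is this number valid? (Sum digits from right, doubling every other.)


Luhn sum = 55
55 mod 10 = 5

Invalid (Luhn sum mod 10 = 5)


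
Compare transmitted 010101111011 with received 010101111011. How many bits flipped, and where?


XOR: 000000000000

0 errors (received matches sent)


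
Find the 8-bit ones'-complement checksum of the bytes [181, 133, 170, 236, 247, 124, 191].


Sum = 1282 mod 256 = 2
Complement = 253

253


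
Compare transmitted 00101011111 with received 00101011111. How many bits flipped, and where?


XOR: 00000000000

0 errors (received matches sent)


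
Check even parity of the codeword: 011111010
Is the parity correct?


Number of 1s: 6

Yes, parity is correct (6 ones)


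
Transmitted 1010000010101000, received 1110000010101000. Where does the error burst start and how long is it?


XOR: 0100000000000000

Burst at position 1, length 1


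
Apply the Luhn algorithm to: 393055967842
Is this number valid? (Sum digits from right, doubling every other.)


Luhn sum = 65
65 mod 10 = 5

Invalid (Luhn sum mod 10 = 5)


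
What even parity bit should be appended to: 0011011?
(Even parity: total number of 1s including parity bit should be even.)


Number of 1s in data: 4
Parity bit: 0

0


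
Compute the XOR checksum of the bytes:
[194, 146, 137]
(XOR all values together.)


XOR chain: 194 ^ 146 ^ 137 = 217

217


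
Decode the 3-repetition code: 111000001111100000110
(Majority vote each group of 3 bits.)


Groups: 111, 000, 001, 111, 100, 000, 110
Majority votes: 1001001

1001001


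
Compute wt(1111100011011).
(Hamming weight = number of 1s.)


Counting 1s in 1111100011011

9


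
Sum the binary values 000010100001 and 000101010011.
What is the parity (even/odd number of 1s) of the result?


000010100001 = 161
000101010011 = 339
Sum = 500 = 111110100
1s count = 6

even parity (6 ones in 111110100)


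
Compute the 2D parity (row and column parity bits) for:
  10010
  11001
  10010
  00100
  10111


Row parities: 01010
Column parities: 01010

Row P: 01010, Col P: 01010, Corner: 0


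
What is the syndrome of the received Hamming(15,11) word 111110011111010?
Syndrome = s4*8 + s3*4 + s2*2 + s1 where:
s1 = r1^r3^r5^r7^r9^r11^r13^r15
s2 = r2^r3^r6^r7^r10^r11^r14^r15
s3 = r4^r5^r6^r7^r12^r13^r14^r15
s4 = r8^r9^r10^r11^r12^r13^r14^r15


s1=1, s2=1, s3=0, s4=0

Syndrome = 3 (error at position 3)


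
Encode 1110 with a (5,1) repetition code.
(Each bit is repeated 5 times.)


Each bit -> 5 copies

11111111111111100000


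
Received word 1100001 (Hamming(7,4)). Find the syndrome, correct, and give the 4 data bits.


Syndrome = 4: error at position 4

Data: 0001 (corrected bit 4)


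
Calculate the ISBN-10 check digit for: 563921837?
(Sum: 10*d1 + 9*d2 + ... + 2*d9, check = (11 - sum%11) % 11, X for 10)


Weighted sum: 263
263 mod 11 = 10

Check digit: 1


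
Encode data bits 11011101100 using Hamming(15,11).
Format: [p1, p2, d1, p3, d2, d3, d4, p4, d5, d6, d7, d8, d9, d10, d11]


Parity bits: p1=1, p2=1, p3=0, p4=0

111010101101100


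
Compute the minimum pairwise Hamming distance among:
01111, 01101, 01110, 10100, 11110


Comparing all pairs, minimum distance: 1
Can detect 0 errors, correct 0 errors

1


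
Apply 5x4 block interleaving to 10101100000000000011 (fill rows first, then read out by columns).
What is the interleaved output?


Matrix:
  1010
  1100
  0000
  0000
  0011
Read columns: 11000010001000100001

11000010001000100001


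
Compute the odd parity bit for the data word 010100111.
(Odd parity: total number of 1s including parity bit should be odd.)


Number of 1s in data: 5
Parity bit: 0

0


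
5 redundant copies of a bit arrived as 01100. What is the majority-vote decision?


Ones: 2 out of 5
Threshold: 3

0 (2/5 voted 1)


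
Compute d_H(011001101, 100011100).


XOR: 111010001
Count of 1s: 5

5


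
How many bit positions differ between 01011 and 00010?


XOR: 01001
Count of 1s: 2

2


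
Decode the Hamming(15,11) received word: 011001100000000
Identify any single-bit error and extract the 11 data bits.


Syndrome = 0: no error detected

Data: 10110000000 (no errors)


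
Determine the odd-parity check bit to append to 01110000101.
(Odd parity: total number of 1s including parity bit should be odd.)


Number of 1s in data: 5
Parity bit: 0

0


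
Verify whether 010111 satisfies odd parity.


Number of 1s: 4

No, parity error (4 ones)


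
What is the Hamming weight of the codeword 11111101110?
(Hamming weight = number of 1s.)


Counting 1s in 11111101110

9


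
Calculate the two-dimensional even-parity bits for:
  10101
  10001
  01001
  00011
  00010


Row parities: 10001
Column parities: 01100

Row P: 10001, Col P: 01100, Corner: 0


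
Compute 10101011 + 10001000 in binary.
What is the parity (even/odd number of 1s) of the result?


10101011 = 171
10001000 = 136
Sum = 307 = 100110011
1s count = 5

odd parity (5 ones in 100110011)


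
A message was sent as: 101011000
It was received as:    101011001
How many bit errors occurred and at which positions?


XOR: 000000001

1 error(s) at position(s): 8


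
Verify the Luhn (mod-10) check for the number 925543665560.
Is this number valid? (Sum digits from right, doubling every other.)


Luhn sum = 46
46 mod 10 = 6

Invalid (Luhn sum mod 10 = 6)


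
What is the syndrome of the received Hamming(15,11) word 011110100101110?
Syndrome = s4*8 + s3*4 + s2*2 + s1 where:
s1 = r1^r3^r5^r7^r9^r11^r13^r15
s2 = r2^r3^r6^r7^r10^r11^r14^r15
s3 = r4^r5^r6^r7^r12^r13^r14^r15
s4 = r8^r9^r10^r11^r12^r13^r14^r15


s1=0, s2=1, s3=0, s4=0

Syndrome = 2 (error at position 2)


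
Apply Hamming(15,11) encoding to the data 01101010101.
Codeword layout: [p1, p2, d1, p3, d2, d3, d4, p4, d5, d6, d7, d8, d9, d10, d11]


Parity bits: p1=1, p2=1, p3=0, p4=0

110011001010101


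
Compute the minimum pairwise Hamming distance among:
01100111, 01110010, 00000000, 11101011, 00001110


Comparing all pairs, minimum distance: 3
Can detect 2 errors, correct 1 errors

3


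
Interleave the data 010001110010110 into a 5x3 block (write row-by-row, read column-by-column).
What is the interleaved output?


Matrix:
  010
  001
  110
  010
  110
Read columns: 001011011101000

001011011101000


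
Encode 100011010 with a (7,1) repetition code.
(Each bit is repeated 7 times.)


Each bit -> 7 copies

111111100000000000000000000011111111111111000000011111110000000


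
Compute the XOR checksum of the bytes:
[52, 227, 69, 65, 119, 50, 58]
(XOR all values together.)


XOR chain: 52 ^ 227 ^ 69 ^ 65 ^ 119 ^ 50 ^ 58 = 172

172


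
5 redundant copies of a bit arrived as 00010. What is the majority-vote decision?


Ones: 1 out of 5
Threshold: 3

0 (1/5 voted 1)


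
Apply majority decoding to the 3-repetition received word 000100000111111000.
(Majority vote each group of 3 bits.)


Groups: 000, 100, 000, 111, 111, 000
Majority votes: 000110

000110


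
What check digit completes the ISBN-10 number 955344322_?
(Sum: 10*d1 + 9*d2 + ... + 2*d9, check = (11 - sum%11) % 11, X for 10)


Weighted sum: 262
262 mod 11 = 9

Check digit: 2


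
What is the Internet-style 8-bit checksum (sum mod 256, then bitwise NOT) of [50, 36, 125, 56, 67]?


Sum = 334 mod 256 = 78
Complement = 177

177


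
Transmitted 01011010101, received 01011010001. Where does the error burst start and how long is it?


XOR: 00000000100

Burst at position 8, length 1


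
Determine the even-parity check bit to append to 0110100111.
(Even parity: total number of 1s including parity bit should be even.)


Number of 1s in data: 6
Parity bit: 0

0


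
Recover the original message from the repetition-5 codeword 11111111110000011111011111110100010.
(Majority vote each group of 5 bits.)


Groups: 11111, 11111, 00000, 11111, 01111, 11101, 00010
Majority votes: 1101110

1101110


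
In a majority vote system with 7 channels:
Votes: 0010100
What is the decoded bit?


Ones: 2 out of 7
Threshold: 4

0 (2/7 voted 1)


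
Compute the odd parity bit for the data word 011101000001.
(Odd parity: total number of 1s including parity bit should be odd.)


Number of 1s in data: 5
Parity bit: 0

0


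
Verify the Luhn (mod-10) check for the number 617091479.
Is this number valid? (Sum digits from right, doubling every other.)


Luhn sum = 44
44 mod 10 = 4

Invalid (Luhn sum mod 10 = 4)


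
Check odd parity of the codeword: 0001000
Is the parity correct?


Number of 1s: 1

Yes, parity is correct (1 ones)


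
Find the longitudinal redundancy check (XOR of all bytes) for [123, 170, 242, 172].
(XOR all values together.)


XOR chain: 123 ^ 170 ^ 242 ^ 172 = 143

143


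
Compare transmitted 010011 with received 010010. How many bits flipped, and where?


XOR: 000001

1 error(s) at position(s): 5


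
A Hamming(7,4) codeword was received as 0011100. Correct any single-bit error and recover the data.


Syndrome = 2: error at position 2

Data: 1100 (corrected bit 2)


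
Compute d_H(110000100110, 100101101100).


XOR: 010101001010
Count of 1s: 5

5


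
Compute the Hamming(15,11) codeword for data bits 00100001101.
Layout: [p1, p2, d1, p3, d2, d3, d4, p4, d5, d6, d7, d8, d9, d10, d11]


Parity bits: p1=0, p2=0, p3=0, p4=1

000001010001101


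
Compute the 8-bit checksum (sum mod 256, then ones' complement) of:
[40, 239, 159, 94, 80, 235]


Sum = 847 mod 256 = 79
Complement = 176

176


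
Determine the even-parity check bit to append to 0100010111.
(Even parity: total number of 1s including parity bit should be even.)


Number of 1s in data: 5
Parity bit: 1

1


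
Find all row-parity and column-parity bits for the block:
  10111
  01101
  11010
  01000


Row parities: 0111
Column parities: 01000

Row P: 0111, Col P: 01000, Corner: 1


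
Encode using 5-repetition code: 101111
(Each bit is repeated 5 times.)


Each bit -> 5 copies

111110000011111111111111111111


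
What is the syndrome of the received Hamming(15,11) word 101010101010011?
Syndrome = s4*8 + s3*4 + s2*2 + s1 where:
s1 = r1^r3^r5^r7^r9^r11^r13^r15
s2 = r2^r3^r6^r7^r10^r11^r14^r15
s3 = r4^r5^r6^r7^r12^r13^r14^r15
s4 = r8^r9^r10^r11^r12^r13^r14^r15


s1=1, s2=1, s3=0, s4=0

Syndrome = 3 (error at position 3)


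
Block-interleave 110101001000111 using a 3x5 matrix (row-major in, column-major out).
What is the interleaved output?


Matrix:
  11010
  10010
  00111
Read columns: 110100001111001

110100001111001


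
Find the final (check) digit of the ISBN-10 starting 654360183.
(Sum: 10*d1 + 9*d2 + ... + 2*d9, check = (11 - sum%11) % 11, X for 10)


Weighted sum: 228
228 mod 11 = 8

Check digit: 3


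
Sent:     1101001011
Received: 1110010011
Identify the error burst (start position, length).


XOR: 0011011000

Burst at position 2, length 5


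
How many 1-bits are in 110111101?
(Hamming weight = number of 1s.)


Counting 1s in 110111101

7


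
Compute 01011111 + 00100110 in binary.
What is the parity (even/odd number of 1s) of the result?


01011111 = 95
00100110 = 38
Sum = 133 = 10000101
1s count = 3

odd parity (3 ones in 10000101)


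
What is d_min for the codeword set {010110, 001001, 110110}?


Comparing all pairs, minimum distance: 1
Can detect 0 errors, correct 0 errors

1


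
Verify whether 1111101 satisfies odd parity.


Number of 1s: 6

No, parity error (6 ones)


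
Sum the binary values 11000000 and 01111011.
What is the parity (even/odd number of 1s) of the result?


11000000 = 192
01111011 = 123
Sum = 315 = 100111011
1s count = 6

even parity (6 ones in 100111011)


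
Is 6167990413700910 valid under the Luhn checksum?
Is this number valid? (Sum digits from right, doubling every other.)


Luhn sum = 57
57 mod 10 = 7

Invalid (Luhn sum mod 10 = 7)


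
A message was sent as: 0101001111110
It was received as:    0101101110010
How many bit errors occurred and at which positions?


XOR: 0000100001100

3 error(s) at position(s): 4, 9, 10


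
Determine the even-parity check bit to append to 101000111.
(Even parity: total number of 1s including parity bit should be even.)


Number of 1s in data: 5
Parity bit: 1

1


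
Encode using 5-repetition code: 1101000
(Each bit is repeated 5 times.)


Each bit -> 5 copies

11111111110000011111000000000000000


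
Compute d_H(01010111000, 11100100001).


XOR: 10110011001
Count of 1s: 6

6


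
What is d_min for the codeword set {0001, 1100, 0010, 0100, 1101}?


Comparing all pairs, minimum distance: 1
Can detect 0 errors, correct 0 errors

1


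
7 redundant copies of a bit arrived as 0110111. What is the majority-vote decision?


Ones: 5 out of 7
Threshold: 4

1 (5/7 voted 1)


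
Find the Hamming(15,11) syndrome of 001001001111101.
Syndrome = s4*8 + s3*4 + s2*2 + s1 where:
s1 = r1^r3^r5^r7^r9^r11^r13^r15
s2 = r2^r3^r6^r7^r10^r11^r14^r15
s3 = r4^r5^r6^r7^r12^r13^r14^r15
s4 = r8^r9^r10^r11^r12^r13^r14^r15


s1=1, s2=1, s3=0, s4=0

Syndrome = 3 (error at position 3)


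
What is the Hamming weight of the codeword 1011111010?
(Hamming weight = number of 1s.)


Counting 1s in 1011111010

7


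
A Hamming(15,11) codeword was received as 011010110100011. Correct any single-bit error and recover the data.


Syndrome = 0: no error detected

Data: 11010100011 (no errors)


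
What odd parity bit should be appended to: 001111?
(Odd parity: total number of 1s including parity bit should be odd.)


Number of 1s in data: 4
Parity bit: 1

1


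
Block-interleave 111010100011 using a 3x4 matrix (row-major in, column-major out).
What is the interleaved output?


Matrix:
  1110
  1010
  0011
Read columns: 110100111001

110100111001


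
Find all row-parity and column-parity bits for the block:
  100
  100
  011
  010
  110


Row parities: 11010
Column parities: 111

Row P: 11010, Col P: 111, Corner: 1


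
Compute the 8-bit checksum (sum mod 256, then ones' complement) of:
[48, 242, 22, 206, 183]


Sum = 701 mod 256 = 189
Complement = 66

66


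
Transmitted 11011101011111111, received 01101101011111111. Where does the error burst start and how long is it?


XOR: 10110000000000000

Burst at position 0, length 4


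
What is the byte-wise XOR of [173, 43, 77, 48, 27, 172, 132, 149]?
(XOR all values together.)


XOR chain: 173 ^ 43 ^ 77 ^ 48 ^ 27 ^ 172 ^ 132 ^ 149 = 93

93


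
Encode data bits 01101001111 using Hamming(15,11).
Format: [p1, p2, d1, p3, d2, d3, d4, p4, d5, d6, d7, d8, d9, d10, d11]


Parity bits: p1=0, p2=1, p3=0, p4=1

010011011001111


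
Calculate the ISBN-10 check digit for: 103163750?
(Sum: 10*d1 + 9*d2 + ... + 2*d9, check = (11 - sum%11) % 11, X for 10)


Weighted sum: 135
135 mod 11 = 3

Check digit: 8


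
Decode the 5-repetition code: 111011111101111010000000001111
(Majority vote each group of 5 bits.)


Groups: 11101, 11111, 01111, 01000, 00000, 01111
Majority votes: 111001

111001


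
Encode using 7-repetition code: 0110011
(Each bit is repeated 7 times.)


Each bit -> 7 copies

0000000111111111111110000000000000011111111111111


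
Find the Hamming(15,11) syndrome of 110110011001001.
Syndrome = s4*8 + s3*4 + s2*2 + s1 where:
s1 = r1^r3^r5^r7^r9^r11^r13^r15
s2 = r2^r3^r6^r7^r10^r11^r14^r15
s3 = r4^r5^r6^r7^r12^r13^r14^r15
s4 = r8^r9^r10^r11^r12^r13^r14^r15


s1=0, s2=0, s3=0, s4=0

Syndrome = 0 (no error)


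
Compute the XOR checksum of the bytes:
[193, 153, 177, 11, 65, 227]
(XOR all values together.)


XOR chain: 193 ^ 153 ^ 177 ^ 11 ^ 65 ^ 227 = 64

64


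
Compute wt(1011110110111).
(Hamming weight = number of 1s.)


Counting 1s in 1011110110111

10


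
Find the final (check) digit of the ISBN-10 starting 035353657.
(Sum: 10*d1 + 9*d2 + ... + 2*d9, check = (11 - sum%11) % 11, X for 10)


Weighted sum: 186
186 mod 11 = 10

Check digit: 1


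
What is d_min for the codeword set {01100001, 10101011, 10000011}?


Comparing all pairs, minimum distance: 2
Can detect 1 errors, correct 0 errors

2


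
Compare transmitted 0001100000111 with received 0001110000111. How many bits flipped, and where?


XOR: 0000010000000

1 error(s) at position(s): 5


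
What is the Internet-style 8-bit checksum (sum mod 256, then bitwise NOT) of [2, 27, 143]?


Sum = 172 mod 256 = 172
Complement = 83

83


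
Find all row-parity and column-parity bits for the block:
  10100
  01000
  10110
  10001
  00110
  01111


Row parities: 011000
Column parities: 10010

Row P: 011000, Col P: 10010, Corner: 0


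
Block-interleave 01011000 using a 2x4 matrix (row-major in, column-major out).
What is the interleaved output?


Matrix:
  0101
  1000
Read columns: 01100010

01100010


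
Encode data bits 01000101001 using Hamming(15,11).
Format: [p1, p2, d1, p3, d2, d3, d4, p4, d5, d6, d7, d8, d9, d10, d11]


Parity bits: p1=0, p2=0, p3=1, p4=1

000110010101001


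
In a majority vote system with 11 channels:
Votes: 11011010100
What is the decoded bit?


Ones: 6 out of 11
Threshold: 6

1 (6/11 voted 1)


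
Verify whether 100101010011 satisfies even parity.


Number of 1s: 6

Yes, parity is correct (6 ones)


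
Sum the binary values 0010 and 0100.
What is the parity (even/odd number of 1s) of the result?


0010 = 2
0100 = 4
Sum = 6 = 110
1s count = 2

even parity (2 ones in 110)


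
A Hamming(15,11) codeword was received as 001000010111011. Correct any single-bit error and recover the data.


Syndrome = 7: error at position 7

Data: 10010111011 (corrected bit 7)


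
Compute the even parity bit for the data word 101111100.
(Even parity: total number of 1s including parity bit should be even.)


Number of 1s in data: 6
Parity bit: 0

0


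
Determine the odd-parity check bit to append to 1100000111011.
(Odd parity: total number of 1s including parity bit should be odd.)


Number of 1s in data: 7
Parity bit: 0

0


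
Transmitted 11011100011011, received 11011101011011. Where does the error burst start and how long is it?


XOR: 00000001000000

Burst at position 7, length 1


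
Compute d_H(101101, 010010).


XOR: 111111
Count of 1s: 6

6


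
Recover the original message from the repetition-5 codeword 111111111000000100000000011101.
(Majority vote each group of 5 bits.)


Groups: 11111, 11110, 00000, 10000, 00000, 11101
Majority votes: 110001

110001


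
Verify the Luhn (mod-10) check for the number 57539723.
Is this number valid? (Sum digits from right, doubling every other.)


Luhn sum = 35
35 mod 10 = 5

Invalid (Luhn sum mod 10 = 5)


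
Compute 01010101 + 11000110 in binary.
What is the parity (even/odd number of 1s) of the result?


01010101 = 85
11000110 = 198
Sum = 283 = 100011011
1s count = 5

odd parity (5 ones in 100011011)


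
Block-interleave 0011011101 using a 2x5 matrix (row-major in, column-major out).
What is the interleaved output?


Matrix:
  00110
  11101
Read columns: 0101111001

0101111001


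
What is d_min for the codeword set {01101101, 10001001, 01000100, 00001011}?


Comparing all pairs, minimum distance: 2
Can detect 1 errors, correct 0 errors

2


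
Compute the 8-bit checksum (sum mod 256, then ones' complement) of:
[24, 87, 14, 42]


Sum = 167 mod 256 = 167
Complement = 88

88


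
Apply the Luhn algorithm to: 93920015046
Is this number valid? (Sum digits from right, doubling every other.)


Luhn sum = 44
44 mod 10 = 4

Invalid (Luhn sum mod 10 = 4)


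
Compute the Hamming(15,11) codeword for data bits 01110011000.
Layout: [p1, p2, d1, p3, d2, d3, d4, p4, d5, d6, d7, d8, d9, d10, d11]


Parity bits: p1=1, p2=1, p3=0, p4=0

110011100011000


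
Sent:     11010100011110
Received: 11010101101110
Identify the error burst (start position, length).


XOR: 00000001110000

Burst at position 7, length 3


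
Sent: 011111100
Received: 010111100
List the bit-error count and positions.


XOR: 001000000

1 error(s) at position(s): 2


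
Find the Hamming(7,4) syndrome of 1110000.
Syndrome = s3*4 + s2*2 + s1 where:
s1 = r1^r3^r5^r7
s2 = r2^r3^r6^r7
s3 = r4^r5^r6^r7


s1=0, s2=0, s3=0

Syndrome = 0 (no error)


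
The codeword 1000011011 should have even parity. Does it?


Number of 1s: 5

No, parity error (5 ones)


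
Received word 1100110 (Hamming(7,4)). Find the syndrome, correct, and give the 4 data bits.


Syndrome = 0: no error detected

Data: 0110 (no errors)


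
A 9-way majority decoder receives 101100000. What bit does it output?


Ones: 3 out of 9
Threshold: 5

0 (3/9 voted 1)


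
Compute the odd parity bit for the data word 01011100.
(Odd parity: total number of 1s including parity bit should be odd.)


Number of 1s in data: 4
Parity bit: 1

1


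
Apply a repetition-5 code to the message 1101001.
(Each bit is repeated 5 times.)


Each bit -> 5 copies

11111111110000011111000000000011111


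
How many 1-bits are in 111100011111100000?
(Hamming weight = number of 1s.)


Counting 1s in 111100011111100000

10


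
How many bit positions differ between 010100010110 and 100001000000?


XOR: 110101010110
Count of 1s: 7

7


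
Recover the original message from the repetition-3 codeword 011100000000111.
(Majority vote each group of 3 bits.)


Groups: 011, 100, 000, 000, 111
Majority votes: 10001

10001


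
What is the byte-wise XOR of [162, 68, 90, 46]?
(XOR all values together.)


XOR chain: 162 ^ 68 ^ 90 ^ 46 = 146

146


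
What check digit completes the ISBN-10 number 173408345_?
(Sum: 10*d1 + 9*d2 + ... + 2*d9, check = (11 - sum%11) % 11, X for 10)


Weighted sum: 199
199 mod 11 = 1

Check digit: X


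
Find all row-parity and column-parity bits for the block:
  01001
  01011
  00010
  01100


Row parities: 0110
Column parities: 01100

Row P: 0110, Col P: 01100, Corner: 0


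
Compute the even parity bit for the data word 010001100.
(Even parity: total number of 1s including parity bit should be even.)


Number of 1s in data: 3
Parity bit: 1

1


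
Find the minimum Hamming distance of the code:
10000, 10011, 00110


Comparing all pairs, minimum distance: 2
Can detect 1 errors, correct 0 errors

2


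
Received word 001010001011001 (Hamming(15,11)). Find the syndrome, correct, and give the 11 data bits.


Syndrome = 7: error at position 7

Data: 11011011001 (corrected bit 7)


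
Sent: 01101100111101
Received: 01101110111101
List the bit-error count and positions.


XOR: 00000010000000

1 error(s) at position(s): 6


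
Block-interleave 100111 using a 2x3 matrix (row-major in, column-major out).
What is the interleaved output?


Matrix:
  100
  111
Read columns: 110101

110101


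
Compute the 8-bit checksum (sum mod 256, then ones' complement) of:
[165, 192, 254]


Sum = 611 mod 256 = 99
Complement = 156

156


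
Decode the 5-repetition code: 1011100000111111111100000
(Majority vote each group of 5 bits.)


Groups: 10111, 00000, 11111, 11111, 00000
Majority votes: 10110

10110


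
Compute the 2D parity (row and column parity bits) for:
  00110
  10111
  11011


Row parities: 000
Column parities: 01010

Row P: 000, Col P: 01010, Corner: 0


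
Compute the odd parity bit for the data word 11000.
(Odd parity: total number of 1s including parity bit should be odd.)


Number of 1s in data: 2
Parity bit: 1

1


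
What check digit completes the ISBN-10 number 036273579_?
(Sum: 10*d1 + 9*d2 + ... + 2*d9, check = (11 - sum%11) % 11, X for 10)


Weighted sum: 205
205 mod 11 = 7

Check digit: 4


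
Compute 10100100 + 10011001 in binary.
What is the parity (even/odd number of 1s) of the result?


10100100 = 164
10011001 = 153
Sum = 317 = 100111101
1s count = 6

even parity (6 ones in 100111101)


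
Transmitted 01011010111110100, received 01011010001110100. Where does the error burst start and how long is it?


XOR: 00000000110000000

Burst at position 8, length 2


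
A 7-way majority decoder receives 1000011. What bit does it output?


Ones: 3 out of 7
Threshold: 4

0 (3/7 voted 1)


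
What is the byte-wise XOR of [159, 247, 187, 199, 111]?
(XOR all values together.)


XOR chain: 159 ^ 247 ^ 187 ^ 199 ^ 111 = 123

123


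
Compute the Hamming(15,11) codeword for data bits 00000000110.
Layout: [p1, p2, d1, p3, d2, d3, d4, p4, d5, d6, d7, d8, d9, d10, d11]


Parity bits: p1=1, p2=1, p3=0, p4=0

110000000000110


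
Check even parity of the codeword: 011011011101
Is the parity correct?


Number of 1s: 8

Yes, parity is correct (8 ones)


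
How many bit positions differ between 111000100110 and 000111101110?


XOR: 111111001000
Count of 1s: 7

7


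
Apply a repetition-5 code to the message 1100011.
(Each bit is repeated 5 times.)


Each bit -> 5 copies

11111111110000000000000001111111111


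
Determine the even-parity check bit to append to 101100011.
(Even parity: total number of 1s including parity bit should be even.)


Number of 1s in data: 5
Parity bit: 1

1


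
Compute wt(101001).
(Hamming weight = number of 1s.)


Counting 1s in 101001

3


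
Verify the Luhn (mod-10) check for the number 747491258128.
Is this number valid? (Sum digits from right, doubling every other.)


Luhn sum = 57
57 mod 10 = 7

Invalid (Luhn sum mod 10 = 7)


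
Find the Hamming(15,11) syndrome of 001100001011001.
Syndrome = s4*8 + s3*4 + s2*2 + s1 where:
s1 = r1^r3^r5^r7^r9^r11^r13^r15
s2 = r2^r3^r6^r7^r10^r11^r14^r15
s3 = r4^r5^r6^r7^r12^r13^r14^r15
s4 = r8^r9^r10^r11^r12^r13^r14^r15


s1=0, s2=1, s3=1, s4=0

Syndrome = 6 (error at position 6)


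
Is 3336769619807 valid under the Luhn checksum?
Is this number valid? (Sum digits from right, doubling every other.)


Luhn sum = 62
62 mod 10 = 2

Invalid (Luhn sum mod 10 = 2)


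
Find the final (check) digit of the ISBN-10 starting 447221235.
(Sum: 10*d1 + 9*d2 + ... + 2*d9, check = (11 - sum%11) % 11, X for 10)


Weighted sum: 190
190 mod 11 = 3

Check digit: 8


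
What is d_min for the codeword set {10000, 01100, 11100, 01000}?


Comparing all pairs, minimum distance: 1
Can detect 0 errors, correct 0 errors

1


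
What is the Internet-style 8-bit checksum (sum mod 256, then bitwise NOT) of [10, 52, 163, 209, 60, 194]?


Sum = 688 mod 256 = 176
Complement = 79

79


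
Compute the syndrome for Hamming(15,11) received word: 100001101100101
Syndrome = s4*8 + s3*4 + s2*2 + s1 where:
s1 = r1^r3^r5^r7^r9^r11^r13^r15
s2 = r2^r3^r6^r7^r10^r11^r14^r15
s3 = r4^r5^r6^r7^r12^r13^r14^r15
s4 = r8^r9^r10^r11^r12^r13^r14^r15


s1=1, s2=0, s3=0, s4=0

Syndrome = 1 (error at position 1)


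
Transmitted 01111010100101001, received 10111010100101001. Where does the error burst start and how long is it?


XOR: 11000000000000000

Burst at position 0, length 2


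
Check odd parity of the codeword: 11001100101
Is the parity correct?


Number of 1s: 6

No, parity error (6 ones)


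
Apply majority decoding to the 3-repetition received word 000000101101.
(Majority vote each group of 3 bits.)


Groups: 000, 000, 101, 101
Majority votes: 0011

0011


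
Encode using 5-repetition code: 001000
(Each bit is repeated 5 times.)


Each bit -> 5 copies

000000000011111000000000000000


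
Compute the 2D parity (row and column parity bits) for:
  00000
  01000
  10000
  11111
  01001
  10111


Row parities: 011100
Column parities: 11001

Row P: 011100, Col P: 11001, Corner: 1


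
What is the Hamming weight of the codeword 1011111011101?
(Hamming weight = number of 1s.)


Counting 1s in 1011111011101

10


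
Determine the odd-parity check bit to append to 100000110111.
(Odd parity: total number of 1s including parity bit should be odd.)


Number of 1s in data: 6
Parity bit: 1

1


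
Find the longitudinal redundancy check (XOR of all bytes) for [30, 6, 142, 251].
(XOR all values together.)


XOR chain: 30 ^ 6 ^ 142 ^ 251 = 109

109


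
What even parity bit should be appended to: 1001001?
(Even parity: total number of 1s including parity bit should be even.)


Number of 1s in data: 3
Parity bit: 1

1


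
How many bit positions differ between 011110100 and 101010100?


XOR: 110100000
Count of 1s: 3

3


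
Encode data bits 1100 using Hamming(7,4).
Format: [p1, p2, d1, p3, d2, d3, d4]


Parity bits: p1=0, p2=1, p3=1

0111100


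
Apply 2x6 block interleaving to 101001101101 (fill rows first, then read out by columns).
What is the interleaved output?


Matrix:
  101001
  101101
Read columns: 110011010011

110011010011


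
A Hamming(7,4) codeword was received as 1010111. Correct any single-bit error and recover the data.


Syndrome = 6: error at position 6

Data: 1101 (corrected bit 6)


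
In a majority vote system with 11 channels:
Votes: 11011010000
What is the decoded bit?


Ones: 5 out of 11
Threshold: 6

0 (5/11 voted 1)


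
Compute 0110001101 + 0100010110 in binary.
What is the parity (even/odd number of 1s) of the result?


0110001101 = 397
0100010110 = 278
Sum = 675 = 1010100011
1s count = 5

odd parity (5 ones in 1010100011)


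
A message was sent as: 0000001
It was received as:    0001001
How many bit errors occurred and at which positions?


XOR: 0001000

1 error(s) at position(s): 3


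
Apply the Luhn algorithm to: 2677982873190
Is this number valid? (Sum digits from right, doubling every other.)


Luhn sum = 65
65 mod 10 = 5

Invalid (Luhn sum mod 10 = 5)


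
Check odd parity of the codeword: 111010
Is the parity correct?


Number of 1s: 4

No, parity error (4 ones)


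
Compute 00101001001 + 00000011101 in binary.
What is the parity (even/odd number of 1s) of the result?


00101001001 = 329
00000011101 = 29
Sum = 358 = 101100110
1s count = 5

odd parity (5 ones in 101100110)


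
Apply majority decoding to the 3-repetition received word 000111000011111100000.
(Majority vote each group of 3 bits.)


Groups: 000, 111, 000, 011, 111, 100, 000
Majority votes: 0101100

0101100


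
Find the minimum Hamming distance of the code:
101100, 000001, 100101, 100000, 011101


Comparing all pairs, minimum distance: 2
Can detect 1 errors, correct 0 errors

2


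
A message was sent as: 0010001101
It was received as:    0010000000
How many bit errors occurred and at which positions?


XOR: 0000001101

3 error(s) at position(s): 6, 7, 9


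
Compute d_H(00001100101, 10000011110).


XOR: 10001111011
Count of 1s: 7

7


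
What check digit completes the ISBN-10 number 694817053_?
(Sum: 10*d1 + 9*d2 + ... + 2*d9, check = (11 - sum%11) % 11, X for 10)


Weighted sum: 291
291 mod 11 = 5

Check digit: 6


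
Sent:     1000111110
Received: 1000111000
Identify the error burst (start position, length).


XOR: 0000000110

Burst at position 7, length 2


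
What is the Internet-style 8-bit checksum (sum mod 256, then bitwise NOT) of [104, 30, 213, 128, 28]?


Sum = 503 mod 256 = 247
Complement = 8

8


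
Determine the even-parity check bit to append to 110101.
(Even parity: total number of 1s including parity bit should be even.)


Number of 1s in data: 4
Parity bit: 0

0


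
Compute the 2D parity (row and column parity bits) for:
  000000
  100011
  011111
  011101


Row parities: 0110
Column parities: 100001

Row P: 0110, Col P: 100001, Corner: 0


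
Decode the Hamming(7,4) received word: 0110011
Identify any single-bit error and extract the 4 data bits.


Syndrome = 0: no error detected

Data: 1011 (no errors)


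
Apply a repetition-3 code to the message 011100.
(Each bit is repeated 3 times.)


Each bit -> 3 copies

000111111111000000


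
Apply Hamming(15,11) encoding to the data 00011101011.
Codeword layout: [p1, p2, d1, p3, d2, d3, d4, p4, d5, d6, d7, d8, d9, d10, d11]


Parity bits: p1=1, p2=0, p3=0, p4=1

100000111101011


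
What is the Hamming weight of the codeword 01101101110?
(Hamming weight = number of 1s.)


Counting 1s in 01101101110

7


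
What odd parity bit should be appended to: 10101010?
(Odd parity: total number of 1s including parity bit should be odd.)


Number of 1s in data: 4
Parity bit: 1

1


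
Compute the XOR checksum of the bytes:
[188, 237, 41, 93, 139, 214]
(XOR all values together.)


XOR chain: 188 ^ 237 ^ 41 ^ 93 ^ 139 ^ 214 = 120

120
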